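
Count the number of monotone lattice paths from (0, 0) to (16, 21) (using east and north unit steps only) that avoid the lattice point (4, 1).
Number of paths = 11746810470

Total paths from (0, 0) to (16, 21): C(37, 16) = 12875774670. Paths through (4, 1): (paths (0, 0) → (4, 1)) × (paths (4, 1) → (16, 21)) = C(5, 4) · C(32, 12) = 5 · 225792840 = 1128964200. Avoidance count = 12875774670 − 1128964200 = 11746810470.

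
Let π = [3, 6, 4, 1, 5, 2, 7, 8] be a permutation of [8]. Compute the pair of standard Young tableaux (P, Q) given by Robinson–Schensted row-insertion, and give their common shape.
P = [1, 2, 5, 7, 8] / [3, 4] / [6];  Q = [1, 2, 5, 7, 8] / [3, 6] / [4];  common shape = (5, 2, 1)

Row-insert the values π_1, π_2, … into P one at a time, bumping the leftmost entry strictly greater than the inserted value down to the next row. The recording tableau Q records, in position (i, j), the step at which that cell was added to P.
  Insert 3 (step 1): P = [3];  Q = [1]
  Insert 6 (step 2): P = [3, 6];  Q = [1, 2]
  Insert 4 (step 3): P = [3, 4] / [6];  Q = [1, 2] / [3]
  Insert 1 (step 4): P = [1, 4] / [3] / [6];  Q = [1, 2] / [3] / [4]
  Insert 5 (step 5): P = [1, 4, 5] / [3] / [6];  Q = [1, 2, 5] / [3] / [4]
  Insert 2 (step 6): P = [1, 2, 5] / [3, 4] / [6];  Q = [1, 2, 5] / [3, 6] / [4]
  Insert 7 (step 7): P = [1, 2, 5, 7] / [3, 4] / [6];  Q = [1, 2, 5, 7] / [3, 6] / [4]
  Insert 8 (step 8): P = [1, 2, 5, 7, 8] / [3, 4] / [6];  Q = [1, 2, 5, 7, 8] / [3, 6] / [4]
Final shape: (5, 2, 1).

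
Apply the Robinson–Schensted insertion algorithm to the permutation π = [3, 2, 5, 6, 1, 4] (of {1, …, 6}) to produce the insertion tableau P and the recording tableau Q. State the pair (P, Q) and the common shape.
P = [1, 4, 6] / [2, 5] / [3];  Q = [1, 3, 4] / [2, 6] / [5];  common shape = (3, 2, 1)

Row-insert the values π_1, π_2, … into P one at a time, bumping the leftmost entry strictly greater than the inserted value down to the next row. The recording tableau Q records, in position (i, j), the step at which that cell was added to P.
  Insert 3 (step 1): P = [3];  Q = [1]
  Insert 2 (step 2): P = [2] / [3];  Q = [1] / [2]
  Insert 5 (step 3): P = [2, 5] / [3];  Q = [1, 3] / [2]
  Insert 6 (step 4): P = [2, 5, 6] / [3];  Q = [1, 3, 4] / [2]
  Insert 1 (step 5): P = [1, 5, 6] / [2] / [3];  Q = [1, 3, 4] / [2] / [5]
  Insert 4 (step 6): P = [1, 4, 6] / [2, 5] / [3];  Q = [1, 3, 4] / [2, 6] / [5]
Final shape: (3, 2, 1).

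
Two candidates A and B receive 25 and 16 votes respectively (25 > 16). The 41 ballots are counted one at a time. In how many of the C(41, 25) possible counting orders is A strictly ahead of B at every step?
Strict-lead orderings = 22626756594

Total orderings of the 41 votes with 25 for A: C(41, 25) = 103077446706. By the Bertrand ballot formula (Cycle Lemma / reflection principle), the number of orderings in which A is strictly ahead of B throughout is (p − q)/(p + q) · C(p + q, p) = (25 − 16)/(25 + 16) · 103077446706 = 22626756594.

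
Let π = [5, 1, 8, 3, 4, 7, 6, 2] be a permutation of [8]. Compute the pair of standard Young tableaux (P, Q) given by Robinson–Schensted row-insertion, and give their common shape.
P = [1, 2, 4, 6] / [3, 7] / [5] / [8];  Q = [1, 3, 5, 6] / [2, 4] / [7] / [8];  common shape = (4, 2, 1, 1)

Row-insert the values π_1, π_2, … into P one at a time, bumping the leftmost entry strictly greater than the inserted value down to the next row. The recording tableau Q records, in position (i, j), the step at which that cell was added to P.
  Insert 5 (step 1): P = [5];  Q = [1]
  Insert 1 (step 2): P = [1] / [5];  Q = [1] / [2]
  Insert 8 (step 3): P = [1, 8] / [5];  Q = [1, 3] / [2]
  Insert 3 (step 4): P = [1, 3] / [5, 8];  Q = [1, 3] / [2, 4]
  Insert 4 (step 5): P = [1, 3, 4] / [5, 8];  Q = [1, 3, 5] / [2, 4]
  Insert 7 (step 6): P = [1, 3, 4, 7] / [5, 8];  Q = [1, 3, 5, 6] / [2, 4]
  Insert 6 (step 7): P = [1, 3, 4, 6] / [5, 7] / [8];  Q = [1, 3, 5, 6] / [2, 4] / [7]
  Insert 2 (step 8): P = [1, 2, 4, 6] / [3, 7] / [5] / [8];  Q = [1, 3, 5, 6] / [2, 4] / [7] / [8]
Final shape: (4, 2, 1, 1).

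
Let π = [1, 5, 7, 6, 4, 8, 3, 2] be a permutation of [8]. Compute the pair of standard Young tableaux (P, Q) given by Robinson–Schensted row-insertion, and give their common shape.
P = [1, 2, 6, 8] / [3] / [4] / [5] / [7];  Q = [1, 2, 3, 6] / [4] / [5] / [7] / [8];  common shape = (4, 1, 1, 1, 1)

Row-insert the values π_1, π_2, … into P one at a time, bumping the leftmost entry strictly greater than the inserted value down to the next row. The recording tableau Q records, in position (i, j), the step at which that cell was added to P.
  Insert 1 (step 1): P = [1];  Q = [1]
  Insert 5 (step 2): P = [1, 5];  Q = [1, 2]
  Insert 7 (step 3): P = [1, 5, 7];  Q = [1, 2, 3]
  Insert 6 (step 4): P = [1, 5, 6] / [7];  Q = [1, 2, 3] / [4]
  Insert 4 (step 5): P = [1, 4, 6] / [5] / [7];  Q = [1, 2, 3] / [4] / [5]
  Insert 8 (step 6): P = [1, 4, 6, 8] / [5] / [7];  Q = [1, 2, 3, 6] / [4] / [5]
  Insert 3 (step 7): P = [1, 3, 6, 8] / [4] / [5] / [7];  Q = [1, 2, 3, 6] / [4] / [5] / [7]
  Insert 2 (step 8): P = [1, 2, 6, 8] / [3] / [4] / [5] / [7];  Q = [1, 2, 3, 6] / [4] / [5] / [7] / [8]
Final shape: (4, 1, 1, 1, 1).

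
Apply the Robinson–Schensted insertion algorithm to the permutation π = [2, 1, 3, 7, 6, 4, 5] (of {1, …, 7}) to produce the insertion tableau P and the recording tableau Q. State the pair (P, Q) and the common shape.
P = [1, 3, 4, 5] / [2, 6] / [7];  Q = [1, 3, 4, 7] / [2, 5] / [6];  common shape = (4, 2, 1)

Row-insert the values π_1, π_2, … into P one at a time, bumping the leftmost entry strictly greater than the inserted value down to the next row. The recording tableau Q records, in position (i, j), the step at which that cell was added to P.
  Insert 2 (step 1): P = [2];  Q = [1]
  Insert 1 (step 2): P = [1] / [2];  Q = [1] / [2]
  Insert 3 (step 3): P = [1, 3] / [2];  Q = [1, 3] / [2]
  Insert 7 (step 4): P = [1, 3, 7] / [2];  Q = [1, 3, 4] / [2]
  Insert 6 (step 5): P = [1, 3, 6] / [2, 7];  Q = [1, 3, 4] / [2, 5]
  Insert 4 (step 6): P = [1, 3, 4] / [2, 6] / [7];  Q = [1, 3, 4] / [2, 5] / [6]
  Insert 5 (step 7): P = [1, 3, 4, 5] / [2, 6] / [7];  Q = [1, 3, 4, 7] / [2, 5] / [6]
Final shape: (4, 2, 1).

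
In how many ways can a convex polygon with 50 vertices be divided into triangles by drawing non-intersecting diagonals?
C_48 = 131327898242169365477991900

These polygon triangulations are counted by the Catalan number C_n = (1/(n + 1)) · C(2n, n). For n = 48: C_48 = (1/49) · C(96, 48) = 6435067013866298908421603100/49 = 131327898242169365477991900.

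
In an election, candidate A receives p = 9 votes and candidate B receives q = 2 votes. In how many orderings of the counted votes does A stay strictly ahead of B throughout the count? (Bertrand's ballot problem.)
Strict-lead orderings = 35

Total orderings of the 11 votes with 9 for A: C(11, 9) = 55. By the Bertrand ballot formula (Cycle Lemma / reflection principle), the number of orderings in which A is strictly ahead of B throughout is (p − q)/(p + q) · C(p + q, p) = (9 − 2)/(9 + 2) · 55 = 35.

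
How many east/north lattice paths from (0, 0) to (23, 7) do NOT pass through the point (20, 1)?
Number of paths = 2034036

Total paths from (0, 0) to (23, 7): C(30, 23) = 2035800. Paths through (20, 1): (paths (0, 0) → (20, 1)) × (paths (20, 1) → (23, 7)) = C(21, 20) · C(9, 3) = 21 · 84 = 1764. Avoidance count = 2035800 − 1764 = 2034036.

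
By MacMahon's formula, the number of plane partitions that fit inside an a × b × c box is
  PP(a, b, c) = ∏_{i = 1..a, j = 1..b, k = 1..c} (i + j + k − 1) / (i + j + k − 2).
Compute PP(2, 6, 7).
PP(2, 6, 7) = 736164

Evaluate the triple product over i = 1..2, j = 1..6, k = 1..7. The factors are (2/1) · (3/2) · (4/3) · (5/4) · (6/5) · (7/6) · (8/7) · (3/2) · … (84 factors total). The numerators and denominators telescope so the product is an integer; carrying out the multiplication exactly gives PP(2, 6, 7) = 736164.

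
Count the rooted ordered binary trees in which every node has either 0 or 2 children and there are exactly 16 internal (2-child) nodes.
C_16 = 35357670

These full binary trees are counted by the Catalan number C_n = (1/(n + 1)) · C(2n, n). For n = 16: C_16 = (1/17) · C(32, 16) = 601080390/17 = 35357670.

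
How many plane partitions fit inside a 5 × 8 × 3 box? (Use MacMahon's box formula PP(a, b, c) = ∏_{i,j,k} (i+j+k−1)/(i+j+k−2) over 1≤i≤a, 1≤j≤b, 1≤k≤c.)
PP(5, 8, 3) = 61408347

Evaluate the triple product over i = 1..5, j = 1..8, k = 1..3. The factors are (2/1) · (3/2) · (4/3) · (3/2) · (4/3) · (5/4) · (4/3) · (5/4) · … (120 factors total). The numerators and denominators telescope so the product is an integer; carrying out the multiplication exactly gives PP(5, 8, 3) = 61408347.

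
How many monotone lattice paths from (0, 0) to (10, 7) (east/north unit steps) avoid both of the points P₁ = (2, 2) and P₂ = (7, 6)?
Number of paths = 7886

Inclusion–exclusion. Total paths: C(17, 10) = 19448. Through P₁: C(4, 2)·C(13, 8) = 7722. Through P₂: C(13, 7)·C(4, 3) = 6864. Since P₁ is strictly southwest of P₂, a monotone path through both must visit P₁ then P₂; paths through both = C(4, 2)·C(9, 5)·C(4, 3) = 3024. Avoid both = 19448 − 7722 − 6864 + 3024 = 7886.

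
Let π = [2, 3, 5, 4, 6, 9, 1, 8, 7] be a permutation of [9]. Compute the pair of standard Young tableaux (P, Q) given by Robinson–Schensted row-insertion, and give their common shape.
P = [1, 3, 4, 6, 7] / [2, 8] / [5, 9];  Q = [1, 2, 3, 5, 6] / [4, 8] / [7, 9];  common shape = (5, 2, 2)

Row-insert the values π_1, π_2, … into P one at a time, bumping the leftmost entry strictly greater than the inserted value down to the next row. The recording tableau Q records, in position (i, j), the step at which that cell was added to P.
  Insert 2 (step 1): P = [2];  Q = [1]
  Insert 3 (step 2): P = [2, 3];  Q = [1, 2]
  Insert 5 (step 3): P = [2, 3, 5];  Q = [1, 2, 3]
  Insert 4 (step 4): P = [2, 3, 4] / [5];  Q = [1, 2, 3] / [4]
  Insert 6 (step 5): P = [2, 3, 4, 6] / [5];  Q = [1, 2, 3, 5] / [4]
  Insert 9 (step 6): P = [2, 3, 4, 6, 9] / [5];  Q = [1, 2, 3, 5, 6] / [4]
  Insert 1 (step 7): P = [1, 3, 4, 6, 9] / [2] / [5];  Q = [1, 2, 3, 5, 6] / [4] / [7]
  Insert 8 (step 8): P = [1, 3, 4, 6, 8] / [2, 9] / [5];  Q = [1, 2, 3, 5, 6] / [4, 8] / [7]
  Insert 7 (step 9): P = [1, 3, 4, 6, 7] / [2, 8] / [5, 9];  Q = [1, 2, 3, 5, 6] / [4, 8] / [7, 9]
Final shape: (5, 2, 2).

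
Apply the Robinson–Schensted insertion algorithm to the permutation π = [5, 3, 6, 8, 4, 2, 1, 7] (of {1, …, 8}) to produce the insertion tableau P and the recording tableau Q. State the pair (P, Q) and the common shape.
P = [1, 4, 7] / [2, 6, 8] / [3] / [5];  Q = [1, 3, 4] / [2, 5, 8] / [6] / [7];  common shape = (3, 3, 1, 1)

Row-insert the values π_1, π_2, … into P one at a time, bumping the leftmost entry strictly greater than the inserted value down to the next row. The recording tableau Q records, in position (i, j), the step at which that cell was added to P.
  Insert 5 (step 1): P = [5];  Q = [1]
  Insert 3 (step 2): P = [3] / [5];  Q = [1] / [2]
  Insert 6 (step 3): P = [3, 6] / [5];  Q = [1, 3] / [2]
  Insert 8 (step 4): P = [3, 6, 8] / [5];  Q = [1, 3, 4] / [2]
  Insert 4 (step 5): P = [3, 4, 8] / [5, 6];  Q = [1, 3, 4] / [2, 5]
  Insert 2 (step 6): P = [2, 4, 8] / [3, 6] / [5];  Q = [1, 3, 4] / [2, 5] / [6]
  Insert 1 (step 7): P = [1, 4, 8] / [2, 6] / [3] / [5];  Q = [1, 3, 4] / [2, 5] / [6] / [7]
  Insert 7 (step 8): P = [1, 4, 7] / [2, 6, 8] / [3] / [5];  Q = [1, 3, 4] / [2, 5, 8] / [6] / [7]
Final shape: (3, 3, 1, 1).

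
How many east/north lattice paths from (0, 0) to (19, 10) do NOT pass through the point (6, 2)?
Number of paths = 14332290

Total paths from (0, 0) to (19, 10): C(29, 19) = 20030010. Paths through (6, 2): (paths (0, 0) → (6, 2)) × (paths (6, 2) → (19, 10)) = C(8, 6) · C(21, 13) = 28 · 203490 = 5697720. Avoidance count = 20030010 − 5697720 = 14332290.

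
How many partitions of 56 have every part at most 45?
p(56, parts ≤ 45) = 526684

Use the recurrence p(n, m) = p(n, m−1) + p(n−m, m): either the largest part is < m (count p(n, m−1)) or the largest part is exactly m (remove one copy of m, count p(n−m, m)). With p(0, ·) = 1 this gives p(56, parts ≤ 45) = 526684. (By conjugating Young diagrams, this also counts partitions of 56 into at most 45 parts.)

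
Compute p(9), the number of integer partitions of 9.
p(9) = 30

List all partitions of 9: 9, 8+1, 7+2, 7+1+1, 6+3, 6+2+1, 6+1+1+1, 5+4, 5+3+1, 5+2+2, 5+2+1+1, 5+1+1+1+1, 4+4+1, 4+3+2, 4+3+1+1, 4+2+2+1, 4+2+1+1+1, 4+1+1+1+1+1, 3+3+3, 3+3+2+1, 3+3+1+1+1, 3+2+2+2, 3+2+2+1+1, 3+2+1+1+1+1, 3+1+1+1+1+1+1, 2+2+2+2+1, 2+2+2+1+1+1, 2+2+1+1+1+1+1, 2+1+1+1+1+1+1+1, 1+1+1+1+1+1+1+1+1. Counting them gives p(9) = 30.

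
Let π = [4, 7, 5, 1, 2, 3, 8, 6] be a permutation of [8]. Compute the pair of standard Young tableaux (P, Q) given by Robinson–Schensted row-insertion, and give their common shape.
P = [1, 2, 3, 6] / [4, 5, 8] / [7];  Q = [1, 2, 6, 7] / [3, 5, 8] / [4];  common shape = (4, 3, 1)

Row-insert the values π_1, π_2, … into P one at a time, bumping the leftmost entry strictly greater than the inserted value down to the next row. The recording tableau Q records, in position (i, j), the step at which that cell was added to P.
  Insert 4 (step 1): P = [4];  Q = [1]
  Insert 7 (step 2): P = [4, 7];  Q = [1, 2]
  Insert 5 (step 3): P = [4, 5] / [7];  Q = [1, 2] / [3]
  Insert 1 (step 4): P = [1, 5] / [4] / [7];  Q = [1, 2] / [3] / [4]
  Insert 2 (step 5): P = [1, 2] / [4, 5] / [7];  Q = [1, 2] / [3, 5] / [4]
  Insert 3 (step 6): P = [1, 2, 3] / [4, 5] / [7];  Q = [1, 2, 6] / [3, 5] / [4]
  Insert 8 (step 7): P = [1, 2, 3, 8] / [4, 5] / [7];  Q = [1, 2, 6, 7] / [3, 5] / [4]
  Insert 6 (step 8): P = [1, 2, 3, 6] / [4, 5, 8] / [7];  Q = [1, 2, 6, 7] / [3, 5, 8] / [4]
Final shape: (4, 3, 1).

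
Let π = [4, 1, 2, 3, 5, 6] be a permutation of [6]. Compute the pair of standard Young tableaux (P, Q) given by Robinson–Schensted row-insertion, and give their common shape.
P = [1, 2, 3, 5, 6] / [4];  Q = [1, 3, 4, 5, 6] / [2];  common shape = (5, 1)

Row-insert the values π_1, π_2, … into P one at a time, bumping the leftmost entry strictly greater than the inserted value down to the next row. The recording tableau Q records, in position (i, j), the step at which that cell was added to P.
  Insert 4 (step 1): P = [4];  Q = [1]
  Insert 1 (step 2): P = [1] / [4];  Q = [1] / [2]
  Insert 2 (step 3): P = [1, 2] / [4];  Q = [1, 3] / [2]
  Insert 3 (step 4): P = [1, 2, 3] / [4];  Q = [1, 3, 4] / [2]
  Insert 5 (step 5): P = [1, 2, 3, 5] / [4];  Q = [1, 3, 4, 5] / [2]
  Insert 6 (step 6): P = [1, 2, 3, 5, 6] / [4];  Q = [1, 3, 4, 5, 6] / [2]
Final shape: (5, 1).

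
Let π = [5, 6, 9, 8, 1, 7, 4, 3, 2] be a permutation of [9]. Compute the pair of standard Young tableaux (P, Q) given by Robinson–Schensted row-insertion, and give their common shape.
P = [1, 2, 7] / [3, 6] / [4] / [5] / [8] / [9];  Q = [1, 2, 3] / [4, 6] / [5] / [7] / [8] / [9];  common shape = (3, 2, 1, 1, 1, 1)

Row-insert the values π_1, π_2, … into P one at a time, bumping the leftmost entry strictly greater than the inserted value down to the next row. The recording tableau Q records, in position (i, j), the step at which that cell was added to P.
  Insert 5 (step 1): P = [5];  Q = [1]
  Insert 6 (step 2): P = [5, 6];  Q = [1, 2]
  Insert 9 (step 3): P = [5, 6, 9];  Q = [1, 2, 3]
  Insert 8 (step 4): P = [5, 6, 8] / [9];  Q = [1, 2, 3] / [4]
  Insert 1 (step 5): P = [1, 6, 8] / [5] / [9];  Q = [1, 2, 3] / [4] / [5]
  Insert 7 (step 6): P = [1, 6, 7] / [5, 8] / [9];  Q = [1, 2, 3] / [4, 6] / [5]
  Insert 4 (step 7): P = [1, 4, 7] / [5, 6] / [8] / [9];  Q = [1, 2, 3] / [4, 6] / [5] / [7]
  Insert 3 (step 8): P = [1, 3, 7] / [4, 6] / [5] / [8] / [9];  Q = [1, 2, 3] / [4, 6] / [5] / [7] / [8]
  Insert 2 (step 9): P = [1, 2, 7] / [3, 6] / [4] / [5] / [8] / [9];  Q = [1, 2, 3] / [4, 6] / [5] / [7] / [8] / [9]
Final shape: (3, 2, 1, 1, 1, 1).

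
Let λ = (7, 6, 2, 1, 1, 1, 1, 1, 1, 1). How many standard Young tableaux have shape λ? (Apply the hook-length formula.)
# SYT of shape (7, 6, 2, 1, 1, 1, 1, 1, 1, 1) = 266741475

Hook-length formula: f^λ = n! / Π hook(c), product over all cells c of the Young diagram. For λ = (7, 6, 2, 1, 1, 1, 1, 1, 1, 1), n = 22 boxes. Hook lengths by row (left-to-right, top-to-bottom): [16, 8, 6, 5, 4, 3, 1]; [14, 6, 4, 3, 2, 1]; [9, 1]; [7]; [6]; [5]; [4]; [3]; [2]; [1]. Product of hooks = 4213820620800. So f^λ = 22! / 4213820620800 = 1124000727777607680000 / 4213820620800 = 266741475.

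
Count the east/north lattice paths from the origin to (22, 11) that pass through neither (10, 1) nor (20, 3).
Number of paths = 186376589

Inclusion–exclusion. Total paths: C(33, 22) = 193536720. Through P₁: C(11, 10)·C(22, 12) = 7113106. Through P₂: C(23, 20)·C(10, 2) = 79695. Since P₁ is strictly southwest of P₂, a monotone path through both must visit P₁ then P₂; paths through both = C(11, 10)·C(12, 10)·C(10, 2) = 32670. Avoid both = 193536720 − 7113106 − 79695 + 32670 = 186376589.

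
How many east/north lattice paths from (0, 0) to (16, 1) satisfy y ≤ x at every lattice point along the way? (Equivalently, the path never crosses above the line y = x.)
Number of paths = 16

By the reflection principle (André's argument), the number of monotone paths to (16, 1) with n ≤ m that never go above y = x is C(17, 16) − C(17, 17) = 17 − 1 = 16.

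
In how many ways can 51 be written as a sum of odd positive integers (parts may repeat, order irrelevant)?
p_odd(51) = 4097

Enumerate partitions using only odd parts via the recurrence o(n, m) = o(n, m−2) + o(n−m, m) over odd m, starting from the largest odd part ≤ n. This gives p_odd(51) = 4097. (Euler's theorem: equals the count of distinct-part partitions.)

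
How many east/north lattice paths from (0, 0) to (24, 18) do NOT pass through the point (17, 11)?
Number of paths = 279997735290

Total paths from (0, 0) to (24, 18): C(42, 24) = 353697121050. Paths through (17, 11): (paths (0, 0) → (17, 11)) × (paths (17, 11) → (24, 18)) = C(28, 17) · C(14, 7) = 21474180 · 3432 = 73699385760. Avoidance count = 353697121050 − 73699385760 = 279997735290.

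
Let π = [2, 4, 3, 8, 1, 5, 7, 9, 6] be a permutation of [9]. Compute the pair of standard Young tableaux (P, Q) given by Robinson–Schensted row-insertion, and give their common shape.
P = [1, 3, 5, 6, 9] / [2, 7] / [4, 8];  Q = [1, 2, 4, 7, 8] / [3, 6] / [5, 9];  common shape = (5, 2, 2)

Row-insert the values π_1, π_2, … into P one at a time, bumping the leftmost entry strictly greater than the inserted value down to the next row. The recording tableau Q records, in position (i, j), the step at which that cell was added to P.
  Insert 2 (step 1): P = [2];  Q = [1]
  Insert 4 (step 2): P = [2, 4];  Q = [1, 2]
  Insert 3 (step 3): P = [2, 3] / [4];  Q = [1, 2] / [3]
  Insert 8 (step 4): P = [2, 3, 8] / [4];  Q = [1, 2, 4] / [3]
  Insert 1 (step 5): P = [1, 3, 8] / [2] / [4];  Q = [1, 2, 4] / [3] / [5]
  Insert 5 (step 6): P = [1, 3, 5] / [2, 8] / [4];  Q = [1, 2, 4] / [3, 6] / [5]
  Insert 7 (step 7): P = [1, 3, 5, 7] / [2, 8] / [4];  Q = [1, 2, 4, 7] / [3, 6] / [5]
  Insert 9 (step 8): P = [1, 3, 5, 7, 9] / [2, 8] / [4];  Q = [1, 2, 4, 7, 8] / [3, 6] / [5]
  Insert 6 (step 9): P = [1, 3, 5, 6, 9] / [2, 7] / [4, 8];  Q = [1, 2, 4, 7, 8] / [3, 6] / [5, 9]
Final shape: (5, 2, 2).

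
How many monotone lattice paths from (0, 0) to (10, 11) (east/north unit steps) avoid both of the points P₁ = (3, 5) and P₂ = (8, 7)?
Number of paths = 177735

Inclusion–exclusion. Total paths: C(21, 10) = 352716. Through P₁: C(8, 3)·C(13, 7) = 96096. Through P₂: C(15, 8)·C(6, 2) = 96525. Since P₁ is strictly southwest of P₂, a monotone path through both must visit P₁ then P₂; paths through both = C(8, 3)·C(7, 5)·C(6, 2) = 17640. Avoid both = 352716 − 96096 − 96525 + 17640 = 177735.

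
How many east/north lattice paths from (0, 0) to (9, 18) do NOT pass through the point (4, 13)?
Number of paths = 4087065

Total paths from (0, 0) to (9, 18): C(27, 9) = 4686825. Paths through (4, 13): (paths (0, 0) → (4, 13)) × (paths (4, 13) → (9, 18)) = C(17, 4) · C(10, 5) = 2380 · 252 = 599760. Avoidance count = 4686825 − 599760 = 4087065.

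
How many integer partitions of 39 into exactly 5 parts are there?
p(39, 5 parts) = 1014

Partitions of n into exactly k parts are in bijection with partitions of n − k into at most k parts (subtract 1 from each part). So p(39, exactly 5) = p(34, parts ≤ 5). Computing via the recurrence p(m, j) = p(m, j−1) + p(m−j, j) gives 1014.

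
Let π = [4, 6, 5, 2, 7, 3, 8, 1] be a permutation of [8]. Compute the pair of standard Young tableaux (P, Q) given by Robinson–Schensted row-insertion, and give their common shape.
P = [1, 3, 7, 8] / [2, 5] / [4] / [6];  Q = [1, 2, 5, 7] / [3, 6] / [4] / [8];  common shape = (4, 2, 1, 1)

Row-insert the values π_1, π_2, … into P one at a time, bumping the leftmost entry strictly greater than the inserted value down to the next row. The recording tableau Q records, in position (i, j), the step at which that cell was added to P.
  Insert 4 (step 1): P = [4];  Q = [1]
  Insert 6 (step 2): P = [4, 6];  Q = [1, 2]
  Insert 5 (step 3): P = [4, 5] / [6];  Q = [1, 2] / [3]
  Insert 2 (step 4): P = [2, 5] / [4] / [6];  Q = [1, 2] / [3] / [4]
  Insert 7 (step 5): P = [2, 5, 7] / [4] / [6];  Q = [1, 2, 5] / [3] / [4]
  Insert 3 (step 6): P = [2, 3, 7] / [4, 5] / [6];  Q = [1, 2, 5] / [3, 6] / [4]
  Insert 8 (step 7): P = [2, 3, 7, 8] / [4, 5] / [6];  Q = [1, 2, 5, 7] / [3, 6] / [4]
  Insert 1 (step 8): P = [1, 3, 7, 8] / [2, 5] / [4] / [6];  Q = [1, 2, 5, 7] / [3, 6] / [4] / [8]
Final shape: (4, 2, 1, 1).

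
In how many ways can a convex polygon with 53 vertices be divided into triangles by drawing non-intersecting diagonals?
C_51 = 7684785670514316385230816156

These polygon triangulations are counted by the Catalan number C_n = (1/(n + 1)) · C(2n, n). For n = 51: C_51 = (1/52) · C(102, 51) = 399608854866744452032002440112/52 = 7684785670514316385230816156.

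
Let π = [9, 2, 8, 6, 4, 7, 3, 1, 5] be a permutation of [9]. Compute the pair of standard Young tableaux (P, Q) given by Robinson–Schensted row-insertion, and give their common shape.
P = [1, 3, 5] / [2, 7] / [4] / [6] / [8] / [9];  Q = [1, 3, 6] / [2, 9] / [4] / [5] / [7] / [8];  common shape = (3, 2, 1, 1, 1, 1)

Row-insert the values π_1, π_2, … into P one at a time, bumping the leftmost entry strictly greater than the inserted value down to the next row. The recording tableau Q records, in position (i, j), the step at which that cell was added to P.
  Insert 9 (step 1): P = [9];  Q = [1]
  Insert 2 (step 2): P = [2] / [9];  Q = [1] / [2]
  Insert 8 (step 3): P = [2, 8] / [9];  Q = [1, 3] / [2]
  Insert 6 (step 4): P = [2, 6] / [8] / [9];  Q = [1, 3] / [2] / [4]
  Insert 4 (step 5): P = [2, 4] / [6] / [8] / [9];  Q = [1, 3] / [2] / [4] / [5]
  Insert 7 (step 6): P = [2, 4, 7] / [6] / [8] / [9];  Q = [1, 3, 6] / [2] / [4] / [5]
  Insert 3 (step 7): P = [2, 3, 7] / [4] / [6] / [8] / [9];  Q = [1, 3, 6] / [2] / [4] / [5] / [7]
  Insert 1 (step 8): P = [1, 3, 7] / [2] / [4] / [6] / [8] / [9];  Q = [1, 3, 6] / [2] / [4] / [5] / [7] / [8]
  Insert 5 (step 9): P = [1, 3, 5] / [2, 7] / [4] / [6] / [8] / [9];  Q = [1, 3, 6] / [2, 9] / [4] / [5] / [7] / [8]
Final shape: (3, 2, 1, 1, 1, 1).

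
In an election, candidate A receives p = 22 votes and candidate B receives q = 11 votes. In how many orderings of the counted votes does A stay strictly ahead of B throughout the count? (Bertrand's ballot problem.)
Strict-lead orderings = 64512240

Total orderings of the 33 votes with 22 for A: C(33, 22) = 193536720. By the Bertrand ballot formula (Cycle Lemma / reflection principle), the number of orderings in which A is strictly ahead of B throughout is (p − q)/(p + q) · C(p + q, p) = (22 − 11)/(22 + 11) · 193536720 = 64512240.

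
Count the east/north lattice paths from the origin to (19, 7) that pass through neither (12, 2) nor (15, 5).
Number of paths = 380468

Inclusion–exclusion. Total paths: C(26, 19) = 657800. Through P₁: C(14, 12)·C(12, 7) = 72072. Through P₂: C(20, 15)·C(6, 4) = 232560. Since P₁ is strictly southwest of P₂, a monotone path through both must visit P₁ then P₂; paths through both = C(14, 12)·C(6, 3)·C(6, 4) = 27300. Avoid both = 657800 − 72072 − 232560 + 27300 = 380468.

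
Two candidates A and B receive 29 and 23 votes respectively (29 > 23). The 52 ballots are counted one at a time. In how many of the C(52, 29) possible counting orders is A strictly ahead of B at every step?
Strict-lead orderings = 40715807302800

Total orderings of the 52 votes with 29 for A: C(52, 29) = 352870329957600. By the Bertrand ballot formula (Cycle Lemma / reflection principle), the number of orderings in which A is strictly ahead of B throughout is (p − q)/(p + q) · C(p + q, p) = (29 − 23)/(29 + 23) · 352870329957600 = 40715807302800.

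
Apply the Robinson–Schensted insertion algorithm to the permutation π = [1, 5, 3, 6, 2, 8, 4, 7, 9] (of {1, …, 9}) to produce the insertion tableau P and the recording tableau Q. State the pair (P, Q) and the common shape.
P = [1, 2, 4, 7, 9] / [3, 6, 8] / [5];  Q = [1, 2, 4, 6, 9] / [3, 7, 8] / [5];  common shape = (5, 3, 1)

Row-insert the values π_1, π_2, … into P one at a time, bumping the leftmost entry strictly greater than the inserted value down to the next row. The recording tableau Q records, in position (i, j), the step at which that cell was added to P.
  Insert 1 (step 1): P = [1];  Q = [1]
  Insert 5 (step 2): P = [1, 5];  Q = [1, 2]
  Insert 3 (step 3): P = [1, 3] / [5];  Q = [1, 2] / [3]
  Insert 6 (step 4): P = [1, 3, 6] / [5];  Q = [1, 2, 4] / [3]
  Insert 2 (step 5): P = [1, 2, 6] / [3] / [5];  Q = [1, 2, 4] / [3] / [5]
  Insert 8 (step 6): P = [1, 2, 6, 8] / [3] / [5];  Q = [1, 2, 4, 6] / [3] / [5]
  Insert 4 (step 7): P = [1, 2, 4, 8] / [3, 6] / [5];  Q = [1, 2, 4, 6] / [3, 7] / [5]
  Insert 7 (step 8): P = [1, 2, 4, 7] / [3, 6, 8] / [5];  Q = [1, 2, 4, 6] / [3, 7, 8] / [5]
  Insert 9 (step 9): P = [1, 2, 4, 7, 9] / [3, 6, 8] / [5];  Q = [1, 2, 4, 6, 9] / [3, 7, 8] / [5]
Final shape: (5, 3, 1).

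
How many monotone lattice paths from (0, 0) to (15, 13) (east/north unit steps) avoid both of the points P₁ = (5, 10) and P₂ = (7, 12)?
Number of paths = 36291972

Inclusion–exclusion. Total paths: C(28, 15) = 37442160. Through P₁: C(15, 5)·C(13, 10) = 858858. Through P₂: C(19, 7)·C(9, 8) = 453492. Since P₁ is strictly southwest of P₂, a monotone path through both must visit P₁ then P₂; paths through both = C(15, 5)·C(4, 2)·C(9, 8) = 162162. Avoid both = 37442160 − 858858 − 453492 + 162162 = 36291972.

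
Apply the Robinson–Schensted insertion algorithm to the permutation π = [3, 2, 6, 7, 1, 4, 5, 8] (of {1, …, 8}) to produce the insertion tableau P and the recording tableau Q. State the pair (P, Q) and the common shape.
P = [1, 4, 5, 8] / [2, 6, 7] / [3];  Q = [1, 3, 4, 8] / [2, 6, 7] / [5];  common shape = (4, 3, 1)

Row-insert the values π_1, π_2, … into P one at a time, bumping the leftmost entry strictly greater than the inserted value down to the next row. The recording tableau Q records, in position (i, j), the step at which that cell was added to P.
  Insert 3 (step 1): P = [3];  Q = [1]
  Insert 2 (step 2): P = [2] / [3];  Q = [1] / [2]
  Insert 6 (step 3): P = [2, 6] / [3];  Q = [1, 3] / [2]
  Insert 7 (step 4): P = [2, 6, 7] / [3];  Q = [1, 3, 4] / [2]
  Insert 1 (step 5): P = [1, 6, 7] / [2] / [3];  Q = [1, 3, 4] / [2] / [5]
  Insert 4 (step 6): P = [1, 4, 7] / [2, 6] / [3];  Q = [1, 3, 4] / [2, 6] / [5]
  Insert 5 (step 7): P = [1, 4, 5] / [2, 6, 7] / [3];  Q = [1, 3, 4] / [2, 6, 7] / [5]
  Insert 8 (step 8): P = [1, 4, 5, 8] / [2, 6, 7] / [3];  Q = [1, 3, 4, 8] / [2, 6, 7] / [5]
Final shape: (4, 3, 1).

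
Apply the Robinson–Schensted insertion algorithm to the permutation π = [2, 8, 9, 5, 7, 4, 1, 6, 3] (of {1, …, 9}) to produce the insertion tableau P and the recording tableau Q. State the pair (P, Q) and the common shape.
P = [1, 3, 6] / [2, 4] / [5, 7] / [8, 9];  Q = [1, 2, 3] / [4, 5] / [6, 8] / [7, 9];  common shape = (3, 2, 2, 2)

Row-insert the values π_1, π_2, … into P one at a time, bumping the leftmost entry strictly greater than the inserted value down to the next row. The recording tableau Q records, in position (i, j), the step at which that cell was added to P.
  Insert 2 (step 1): P = [2];  Q = [1]
  Insert 8 (step 2): P = [2, 8];  Q = [1, 2]
  Insert 9 (step 3): P = [2, 8, 9];  Q = [1, 2, 3]
  Insert 5 (step 4): P = [2, 5, 9] / [8];  Q = [1, 2, 3] / [4]
  Insert 7 (step 5): P = [2, 5, 7] / [8, 9];  Q = [1, 2, 3] / [4, 5]
  Insert 4 (step 6): P = [2, 4, 7] / [5, 9] / [8];  Q = [1, 2, 3] / [4, 5] / [6]
  Insert 1 (step 7): P = [1, 4, 7] / [2, 9] / [5] / [8];  Q = [1, 2, 3] / [4, 5] / [6] / [7]
  Insert 6 (step 8): P = [1, 4, 6] / [2, 7] / [5, 9] / [8];  Q = [1, 2, 3] / [4, 5] / [6, 8] / [7]
  Insert 3 (step 9): P = [1, 3, 6] / [2, 4] / [5, 7] / [8, 9];  Q = [1, 2, 3] / [4, 5] / [6, 8] / [7, 9]
Final shape: (3, 2, 2, 2).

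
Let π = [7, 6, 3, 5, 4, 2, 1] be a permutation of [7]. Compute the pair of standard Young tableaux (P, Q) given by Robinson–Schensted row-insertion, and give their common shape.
P = [1, 4] / [2] / [3] / [5] / [6] / [7];  Q = [1, 4] / [2] / [3] / [5] / [6] / [7];  common shape = (2, 1, 1, 1, 1, 1)

Row-insert the values π_1, π_2, … into P one at a time, bumping the leftmost entry strictly greater than the inserted value down to the next row. The recording tableau Q records, in position (i, j), the step at which that cell was added to P.
  Insert 7 (step 1): P = [7];  Q = [1]
  Insert 6 (step 2): P = [6] / [7];  Q = [1] / [2]
  Insert 3 (step 3): P = [3] / [6] / [7];  Q = [1] / [2] / [3]
  Insert 5 (step 4): P = [3, 5] / [6] / [7];  Q = [1, 4] / [2] / [3]
  Insert 4 (step 5): P = [3, 4] / [5] / [6] / [7];  Q = [1, 4] / [2] / [3] / [5]
  Insert 2 (step 6): P = [2, 4] / [3] / [5] / [6] / [7];  Q = [1, 4] / [2] / [3] / [5] / [6]
  Insert 1 (step 7): P = [1, 4] / [2] / [3] / [5] / [6] / [7];  Q = [1, 4] / [2] / [3] / [5] / [6] / [7]
Final shape: (2, 1, 1, 1, 1, 1).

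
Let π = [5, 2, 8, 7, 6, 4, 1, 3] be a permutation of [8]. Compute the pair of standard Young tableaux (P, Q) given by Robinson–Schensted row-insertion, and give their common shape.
P = [1, 3] / [2, 4] / [5, 6] / [7] / [8];  Q = [1, 3] / [2, 4] / [5, 8] / [6] / [7];  common shape = (2, 2, 2, 1, 1)

Row-insert the values π_1, π_2, … into P one at a time, bumping the leftmost entry strictly greater than the inserted value down to the next row. The recording tableau Q records, in position (i, j), the step at which that cell was added to P.
  Insert 5 (step 1): P = [5];  Q = [1]
  Insert 2 (step 2): P = [2] / [5];  Q = [1] / [2]
  Insert 8 (step 3): P = [2, 8] / [5];  Q = [1, 3] / [2]
  Insert 7 (step 4): P = [2, 7] / [5, 8];  Q = [1, 3] / [2, 4]
  Insert 6 (step 5): P = [2, 6] / [5, 7] / [8];  Q = [1, 3] / [2, 4] / [5]
  Insert 4 (step 6): P = [2, 4] / [5, 6] / [7] / [8];  Q = [1, 3] / [2, 4] / [5] / [6]
  Insert 1 (step 7): P = [1, 4] / [2, 6] / [5] / [7] / [8];  Q = [1, 3] / [2, 4] / [5] / [6] / [7]
  Insert 3 (step 8): P = [1, 3] / [2, 4] / [5, 6] / [7] / [8];  Q = [1, 3] / [2, 4] / [5, 8] / [6] / [7]
Final shape: (2, 2, 2, 1, 1).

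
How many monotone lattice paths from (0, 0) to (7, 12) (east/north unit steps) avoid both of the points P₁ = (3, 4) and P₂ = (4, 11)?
Number of paths = 28723

Inclusion–exclusion. Total paths: C(19, 7) = 50388. Through P₁: C(7, 3)·C(12, 4) = 17325. Through P₂: C(15, 4)·C(4, 3) = 5460. Since P₁ is strictly southwest of P₂, a monotone path through both must visit P₁ then P₂; paths through both = C(7, 3)·C(8, 1)·C(4, 3) = 1120. Avoid both = 50388 − 17325 − 5460 + 1120 = 28723.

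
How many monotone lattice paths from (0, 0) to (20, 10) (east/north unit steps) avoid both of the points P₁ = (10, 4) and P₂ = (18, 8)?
Number of paths = 15628327

Inclusion–exclusion. Total paths: C(30, 20) = 30045015. Through P₁: C(14, 10)·C(16, 10) = 8016008. Through P₂: C(26, 18)·C(4, 2) = 9373650. Since P₁ is strictly southwest of P₂, a monotone path through both must visit P₁ then P₂; paths through both = C(14, 10)·C(12, 8)·C(4, 2) = 2972970. Avoid both = 30045015 − 8016008 − 9373650 + 2972970 = 15628327.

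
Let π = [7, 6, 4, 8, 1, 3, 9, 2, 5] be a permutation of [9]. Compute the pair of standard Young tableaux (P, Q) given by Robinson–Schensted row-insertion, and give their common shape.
P = [1, 2, 5] / [3, 8, 9] / [4] / [6] / [7];  Q = [1, 4, 7] / [2, 6, 9] / [3] / [5] / [8];  common shape = (3, 3, 1, 1, 1)

Row-insert the values π_1, π_2, … into P one at a time, bumping the leftmost entry strictly greater than the inserted value down to the next row. The recording tableau Q records, in position (i, j), the step at which that cell was added to P.
  Insert 7 (step 1): P = [7];  Q = [1]
  Insert 6 (step 2): P = [6] / [7];  Q = [1] / [2]
  Insert 4 (step 3): P = [4] / [6] / [7];  Q = [1] / [2] / [3]
  Insert 8 (step 4): P = [4, 8] / [6] / [7];  Q = [1, 4] / [2] / [3]
  Insert 1 (step 5): P = [1, 8] / [4] / [6] / [7];  Q = [1, 4] / [2] / [3] / [5]
  Insert 3 (step 6): P = [1, 3] / [4, 8] / [6] / [7];  Q = [1, 4] / [2, 6] / [3] / [5]
  Insert 9 (step 7): P = [1, 3, 9] / [4, 8] / [6] / [7];  Q = [1, 4, 7] / [2, 6] / [3] / [5]
  Insert 2 (step 8): P = [1, 2, 9] / [3, 8] / [4] / [6] / [7];  Q = [1, 4, 7] / [2, 6] / [3] / [5] / [8]
  Insert 5 (step 9): P = [1, 2, 5] / [3, 8, 9] / [4] / [6] / [7];  Q = [1, 4, 7] / [2, 6, 9] / [3] / [5] / [8]
Final shape: (3, 3, 1, 1, 1).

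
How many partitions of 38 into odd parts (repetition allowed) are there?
p_odd(38) = 864

Enumerate partitions using only odd parts via the recurrence o(n, m) = o(n, m−2) + o(n−m, m) over odd m, starting from the largest odd part ≤ n. This gives p_odd(38) = 864. (Euler's theorem: equals the count of distinct-part partitions.)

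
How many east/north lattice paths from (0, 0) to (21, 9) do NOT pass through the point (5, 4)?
Number of paths = 11743176

Total paths from (0, 0) to (21, 9): C(30, 21) = 14307150. Paths through (5, 4): (paths (0, 0) → (5, 4)) × (paths (5, 4) → (21, 9)) = C(9, 5) · C(21, 16) = 126 · 20349 = 2563974. Avoidance count = 14307150 − 2563974 = 11743176.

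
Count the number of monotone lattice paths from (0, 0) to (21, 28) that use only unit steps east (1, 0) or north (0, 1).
Number of paths = 39049918716424

A monotone lattice path from (0, 0) to (21, 28) consists of 21 east steps and 28 north steps in some order, so it is determined by which 21 of the 49 steps are east. The count is C(49, 21) = 39049918716424.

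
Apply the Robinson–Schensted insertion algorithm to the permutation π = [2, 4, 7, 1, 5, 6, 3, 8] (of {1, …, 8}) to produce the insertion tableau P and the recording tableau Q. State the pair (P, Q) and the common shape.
P = [1, 3, 5, 6, 8] / [2, 4] / [7];  Q = [1, 2, 3, 6, 8] / [4, 5] / [7];  common shape = (5, 2, 1)

Row-insert the values π_1, π_2, … into P one at a time, bumping the leftmost entry strictly greater than the inserted value down to the next row. The recording tableau Q records, in position (i, j), the step at which that cell was added to P.
  Insert 2 (step 1): P = [2];  Q = [1]
  Insert 4 (step 2): P = [2, 4];  Q = [1, 2]
  Insert 7 (step 3): P = [2, 4, 7];  Q = [1, 2, 3]
  Insert 1 (step 4): P = [1, 4, 7] / [2];  Q = [1, 2, 3] / [4]
  Insert 5 (step 5): P = [1, 4, 5] / [2, 7];  Q = [1, 2, 3] / [4, 5]
  Insert 6 (step 6): P = [1, 4, 5, 6] / [2, 7];  Q = [1, 2, 3, 6] / [4, 5]
  Insert 3 (step 7): P = [1, 3, 5, 6] / [2, 4] / [7];  Q = [1, 2, 3, 6] / [4, 5] / [7]
  Insert 8 (step 8): P = [1, 3, 5, 6, 8] / [2, 4] / [7];  Q = [1, 2, 3, 6, 8] / [4, 5] / [7]
Final shape: (5, 2, 1).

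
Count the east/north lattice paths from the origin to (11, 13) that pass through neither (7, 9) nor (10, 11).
Number of paths = 980396

Inclusion–exclusion. Total paths: C(24, 11) = 2496144. Through P₁: C(16, 7)·C(8, 4) = 800800. Through P₂: C(21, 10)·C(3, 1) = 1058148. Since P₁ is strictly southwest of P₂, a monotone path through both must visit P₁ then P₂; paths through both = C(16, 7)·C(5, 3)·C(3, 1) = 343200. Avoid both = 2496144 − 800800 − 1058148 + 343200 = 980396.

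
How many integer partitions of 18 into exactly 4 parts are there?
p(18, 4 parts) = 47

Partitions of n into exactly k parts are in bijection with partitions of n − k into at most k parts (subtract 1 from each part). So p(18, exactly 4) = p(14, parts ≤ 4). Computing via the recurrence p(m, j) = p(m, j−1) + p(m−j, j) gives 47.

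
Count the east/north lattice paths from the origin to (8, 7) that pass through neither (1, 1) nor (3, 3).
Number of paths = 1995

Inclusion–exclusion. Total paths: C(15, 8) = 6435. Through P₁: C(2, 1)·C(13, 7) = 3432. Through P₂: C(6, 3)·C(9, 5) = 2520. Since P₁ is strictly southwest of P₂, a monotone path through both must visit P₁ then P₂; paths through both = C(2, 1)·C(4, 2)·C(9, 5) = 1512. Avoid both = 6435 − 3432 − 2520 + 1512 = 1995.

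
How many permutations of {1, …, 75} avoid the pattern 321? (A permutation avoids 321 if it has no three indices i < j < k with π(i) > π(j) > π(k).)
C_75 = 1221395654430378811828760722007962130791020

These 321-avoiding permutations are counted by the Catalan number C_n = (1/(n + 1)) · C(2n, n). For n = 75: C_75 = (1/76) · C(150, 75) = 92826069736708789698985814872605121940117520/76 = 1221395654430378811828760722007962130791020.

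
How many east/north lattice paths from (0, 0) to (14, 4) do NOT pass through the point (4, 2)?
Number of paths = 2070

Total paths from (0, 0) to (14, 4): C(18, 14) = 3060. Paths through (4, 2): (paths (0, 0) → (4, 2)) × (paths (4, 2) → (14, 4)) = C(6, 4) · C(12, 10) = 15 · 66 = 990. Avoidance count = 3060 − 990 = 2070.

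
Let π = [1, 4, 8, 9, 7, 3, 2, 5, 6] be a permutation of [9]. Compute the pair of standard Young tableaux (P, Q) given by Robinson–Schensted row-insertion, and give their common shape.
P = [1, 2, 5, 6] / [3, 7, 9] / [4] / [8];  Q = [1, 2, 3, 4] / [5, 8, 9] / [6] / [7];  common shape = (4, 3, 1, 1)

Row-insert the values π_1, π_2, … into P one at a time, bumping the leftmost entry strictly greater than the inserted value down to the next row. The recording tableau Q records, in position (i, j), the step at which that cell was added to P.
  Insert 1 (step 1): P = [1];  Q = [1]
  Insert 4 (step 2): P = [1, 4];  Q = [1, 2]
  Insert 8 (step 3): P = [1, 4, 8];  Q = [1, 2, 3]
  Insert 9 (step 4): P = [1, 4, 8, 9];  Q = [1, 2, 3, 4]
  Insert 7 (step 5): P = [1, 4, 7, 9] / [8];  Q = [1, 2, 3, 4] / [5]
  Insert 3 (step 6): P = [1, 3, 7, 9] / [4] / [8];  Q = [1, 2, 3, 4] / [5] / [6]
  Insert 2 (step 7): P = [1, 2, 7, 9] / [3] / [4] / [8];  Q = [1, 2, 3, 4] / [5] / [6] / [7]
  Insert 5 (step 8): P = [1, 2, 5, 9] / [3, 7] / [4] / [8];  Q = [1, 2, 3, 4] / [5, 8] / [6] / [7]
  Insert 6 (step 9): P = [1, 2, 5, 6] / [3, 7, 9] / [4] / [8];  Q = [1, 2, 3, 4] / [5, 8, 9] / [6] / [7]
Final shape: (4, 3, 1, 1).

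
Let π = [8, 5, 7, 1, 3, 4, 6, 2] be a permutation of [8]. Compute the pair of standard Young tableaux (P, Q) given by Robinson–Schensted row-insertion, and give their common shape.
P = [1, 2, 4, 6] / [3, 7] / [5] / [8];  Q = [1, 3, 6, 7] / [2, 5] / [4] / [8];  common shape = (4, 2, 1, 1)

Row-insert the values π_1, π_2, … into P one at a time, bumping the leftmost entry strictly greater than the inserted value down to the next row. The recording tableau Q records, in position (i, j), the step at which that cell was added to P.
  Insert 8 (step 1): P = [8];  Q = [1]
  Insert 5 (step 2): P = [5] / [8];  Q = [1] / [2]
  Insert 7 (step 3): P = [5, 7] / [8];  Q = [1, 3] / [2]
  Insert 1 (step 4): P = [1, 7] / [5] / [8];  Q = [1, 3] / [2] / [4]
  Insert 3 (step 5): P = [1, 3] / [5, 7] / [8];  Q = [1, 3] / [2, 5] / [4]
  Insert 4 (step 6): P = [1, 3, 4] / [5, 7] / [8];  Q = [1, 3, 6] / [2, 5] / [4]
  Insert 6 (step 7): P = [1, 3, 4, 6] / [5, 7] / [8];  Q = [1, 3, 6, 7] / [2, 5] / [4]
  Insert 2 (step 8): P = [1, 2, 4, 6] / [3, 7] / [5] / [8];  Q = [1, 3, 6, 7] / [2, 5] / [4] / [8]
Final shape: (4, 2, 1, 1).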